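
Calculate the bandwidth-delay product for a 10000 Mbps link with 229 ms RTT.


BDP = bandwidth * RTT
= 10000 Mbps * 229 ms
= 10000 * 1e6 * 229 / 1000 bits
= 2290000000 bits
= 286250000 bytes
= 279541.0156 KB
BDP = 2290000000 bits (286250000 bytes)


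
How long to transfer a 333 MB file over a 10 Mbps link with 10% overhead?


Effective throughput = 10 * (1 - 10/100) = 9 Mbps
File size in Mb = 333 * 8 = 2664 Mb
Time = 2664 / 9
Time = 296 seconds


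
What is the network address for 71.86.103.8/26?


IP:   01000111.01010110.01100111.00001000
Mask: 11111111.11111111.11111111.11000000
AND operation:
Net:  01000111.01010110.01100111.00000000
Network: 71.86.103.0/26


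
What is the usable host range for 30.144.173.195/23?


Network: 30.144.172.0
Broadcast: 30.144.173.255
First usable = network + 1
Last usable = broadcast - 1
Range: 30.144.172.1 to 30.144.173.254


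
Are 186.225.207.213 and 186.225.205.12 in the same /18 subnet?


Mask: 255.255.192.0
186.225.207.213 AND mask = 186.225.192.0
186.225.205.12 AND mask = 186.225.192.0
Yes, same subnet (186.225.192.0)


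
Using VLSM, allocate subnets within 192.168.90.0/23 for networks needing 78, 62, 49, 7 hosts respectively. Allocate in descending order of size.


78 hosts -> /25 (126 usable): 192.168.90.0/25
62 hosts -> /26 (62 usable): 192.168.90.128/26
49 hosts -> /26 (62 usable): 192.168.90.192/26
7 hosts -> /28 (14 usable): 192.168.91.0/28
Allocation: 192.168.90.0/25 (78 hosts, 126 usable); 192.168.90.128/26 (62 hosts, 62 usable); 192.168.90.192/26 (49 hosts, 62 usable); 192.168.91.0/28 (7 hosts, 14 usable)


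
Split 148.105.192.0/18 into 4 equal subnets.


New prefix = 18 + 2 = 20
Each subnet has 4096 addresses
  148.105.192.0/20
  148.105.208.0/20
  148.105.224.0/20
  148.105.240.0/20
Subnets: 148.105.192.0/20, 148.105.208.0/20, 148.105.224.0/20, 148.105.240.0/20


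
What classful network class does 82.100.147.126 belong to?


First octet: 82
Binary: 01010010
0xxxxxxx -> Class A (1-126)
Class A, default mask 255.0.0.0 (/8)


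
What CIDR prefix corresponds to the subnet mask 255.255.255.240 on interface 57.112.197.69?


Binary: 11111111.11111111.11111111.11110000
Count leading 1s
Prefix: /28


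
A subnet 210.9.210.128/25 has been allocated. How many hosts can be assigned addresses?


Host bits = 32 - 25 = 7
Total addresses = 2^7 = 128
Usable = total - 2 (network and broadcast)
Usable hosts: 126


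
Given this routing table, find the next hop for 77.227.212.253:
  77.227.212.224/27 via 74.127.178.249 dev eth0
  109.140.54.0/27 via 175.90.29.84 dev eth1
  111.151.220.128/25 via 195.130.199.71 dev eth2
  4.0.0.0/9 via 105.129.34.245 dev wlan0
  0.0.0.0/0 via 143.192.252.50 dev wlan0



Longest prefix match for 77.227.212.253:
  /27 77.227.212.224: MATCH
  /27 109.140.54.0: no
  /25 111.151.220.128: no
  /9 4.0.0.0: no
  /0 0.0.0.0: MATCH
Selected: next-hop 74.127.178.249 via eth0 (matched /27)


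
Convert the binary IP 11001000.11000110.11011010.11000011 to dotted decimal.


11001000 = 200
11000110 = 198
11011010 = 218
11000011 = 195
IP: 200.198.218.195


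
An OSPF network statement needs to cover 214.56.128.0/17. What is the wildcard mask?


Subnet mask: 255.255.128.0
Wildcard = 255.255.255.255 - subnet mask
255 - 255 = 0
255 - 255 = 0
255 - 128 = 127
255 - 0 = 255
Wildcard: 0.0.127.255


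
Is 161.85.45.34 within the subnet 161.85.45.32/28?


Subnet network: 161.85.45.32
Test IP AND mask: 161.85.45.32
Yes, 161.85.45.34 is in 161.85.45.32/28


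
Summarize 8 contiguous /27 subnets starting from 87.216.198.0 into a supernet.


Original prefix: /27
Number of subnets: 8 = 2^3
New prefix = 27 - 3 = 24
Supernet: 87.216.198.0/24


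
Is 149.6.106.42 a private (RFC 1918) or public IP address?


RFC 1918 private ranges:
  10.0.0.0/8 (10.0.0.0 - 10.255.255.255)
  172.16.0.0/12 (172.16.0.0 - 172.31.255.255)
  192.168.0.0/16 (192.168.0.0 - 192.168.255.255)
Public (not in any RFC 1918 range)


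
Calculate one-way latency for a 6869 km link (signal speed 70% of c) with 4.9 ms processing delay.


Speed = 0.7 * 3e5 km/s = 210000 km/s
Propagation delay = 6869 / 210000 = 0.0327 s = 32.7095 ms
Processing delay = 4.9 ms
Total one-way latency = 37.6095 ms


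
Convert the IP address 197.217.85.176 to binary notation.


197 = 11000101
217 = 11011001
85 = 01010101
176 = 10110000
Binary: 11000101.11011001.01010101.10110000


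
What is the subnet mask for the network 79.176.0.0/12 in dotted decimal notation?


/12 means 12 network bits, 20 host bits
Binary: 11111111111100000000000000000000
Mask: 255.240.0.0


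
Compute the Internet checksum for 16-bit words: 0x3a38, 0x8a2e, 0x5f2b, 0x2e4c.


Sum all words (with carry folding):
+ 0x3a38 = 0x3a38
+ 0x8a2e = 0xc466
+ 0x5f2b = 0x2392
+ 0x2e4c = 0x51de
One's complement: ~0x51de
Checksum = 0xae21


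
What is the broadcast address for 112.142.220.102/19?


Network: 112.142.192.0/19
Host bits = 13
Set all host bits to 1:
Broadcast: 112.142.223.255


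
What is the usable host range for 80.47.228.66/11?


Network: 80.32.0.0
Broadcast: 80.63.255.255
First usable = network + 1
Last usable = broadcast - 1
Range: 80.32.0.1 to 80.63.255.254


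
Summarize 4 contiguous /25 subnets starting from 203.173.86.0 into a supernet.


Original prefix: /25
Number of subnets: 4 = 2^2
New prefix = 25 - 2 = 23
Supernet: 203.173.86.0/23


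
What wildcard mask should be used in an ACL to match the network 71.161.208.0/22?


Subnet mask: 255.255.252.0
Wildcard = 255.255.255.255 - subnet mask
255 - 255 = 0
255 - 255 = 0
255 - 252 = 3
255 - 0 = 255
Wildcard: 0.0.3.255


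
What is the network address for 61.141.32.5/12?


IP:   00111101.10001101.00100000.00000101
Mask: 11111111.11110000.00000000.00000000
AND operation:
Net:  00111101.10000000.00000000.00000000
Network: 61.128.0.0/12


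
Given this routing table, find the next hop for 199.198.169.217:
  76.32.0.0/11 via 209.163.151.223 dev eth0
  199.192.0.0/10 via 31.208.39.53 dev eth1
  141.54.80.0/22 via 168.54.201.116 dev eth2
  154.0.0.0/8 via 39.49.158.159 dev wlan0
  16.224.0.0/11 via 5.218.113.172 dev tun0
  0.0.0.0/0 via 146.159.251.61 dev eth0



Longest prefix match for 199.198.169.217:
  /11 76.32.0.0: no
  /10 199.192.0.0: MATCH
  /22 141.54.80.0: no
  /8 154.0.0.0: no
  /11 16.224.0.0: no
  /0 0.0.0.0: MATCH
Selected: next-hop 31.208.39.53 via eth1 (matched /10)


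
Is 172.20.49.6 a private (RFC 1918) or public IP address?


RFC 1918 private ranges:
  10.0.0.0/8 (10.0.0.0 - 10.255.255.255)
  172.16.0.0/12 (172.16.0.0 - 172.31.255.255)
  192.168.0.0/16 (192.168.0.0 - 192.168.255.255)
Private (in 172.16.0.0/12)


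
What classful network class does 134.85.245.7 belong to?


First octet: 134
Binary: 10000110
10xxxxxx -> Class B (128-191)
Class B, default mask 255.255.0.0 (/16)


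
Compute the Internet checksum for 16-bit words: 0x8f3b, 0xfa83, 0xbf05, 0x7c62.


Sum all words (with carry folding):
+ 0x8f3b = 0x8f3b
+ 0xfa83 = 0x89bf
+ 0xbf05 = 0x48c5
+ 0x7c62 = 0xc527
One's complement: ~0xc527
Checksum = 0x3ad8


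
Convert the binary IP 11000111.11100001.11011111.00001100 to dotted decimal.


11000111 = 199
11100001 = 225
11011111 = 223
00001100 = 12
IP: 199.225.223.12


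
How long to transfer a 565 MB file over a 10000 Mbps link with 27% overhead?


Effective throughput = 10000 * (1 - 27/100) = 7300 Mbps
File size in Mb = 565 * 8 = 4520 Mb
Time = 4520 / 7300
Time = 0.6192 seconds


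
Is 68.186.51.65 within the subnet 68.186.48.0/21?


Subnet network: 68.186.48.0
Test IP AND mask: 68.186.48.0
Yes, 68.186.51.65 is in 68.186.48.0/21


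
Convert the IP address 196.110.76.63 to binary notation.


196 = 11000100
110 = 01101110
76 = 01001100
63 = 00111111
Binary: 11000100.01101110.01001100.00111111


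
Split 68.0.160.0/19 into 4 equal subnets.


New prefix = 19 + 2 = 21
Each subnet has 2048 addresses
  68.0.160.0/21
  68.0.168.0/21
  68.0.176.0/21
  68.0.184.0/21
Subnets: 68.0.160.0/21, 68.0.168.0/21, 68.0.176.0/21, 68.0.184.0/21


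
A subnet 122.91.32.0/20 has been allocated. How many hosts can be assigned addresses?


Host bits = 32 - 20 = 12
Total addresses = 2^12 = 4096
Usable = total - 2 (network and broadcast)
Usable hosts: 4094


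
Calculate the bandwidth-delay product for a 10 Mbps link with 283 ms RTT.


BDP = bandwidth * RTT
= 10 Mbps * 283 ms
= 10 * 1e6 * 283 / 1000 bits
= 2830000 bits
= 353750 bytes
= 345.459 KB
BDP = 2830000 bits (353750 bytes)


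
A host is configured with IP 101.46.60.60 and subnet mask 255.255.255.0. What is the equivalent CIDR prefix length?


Binary: 11111111.11111111.11111111.00000000
Count leading 1s
Prefix: /24


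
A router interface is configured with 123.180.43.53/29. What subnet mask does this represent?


/29 means 29 network bits, 3 host bits
Binary: 11111111111111111111111111111000
Mask: 255.255.255.248


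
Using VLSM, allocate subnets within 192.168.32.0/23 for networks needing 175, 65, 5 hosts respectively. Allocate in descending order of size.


175 hosts -> /24 (254 usable): 192.168.32.0/24
65 hosts -> /25 (126 usable): 192.168.33.0/25
5 hosts -> /29 (6 usable): 192.168.33.128/29
Allocation: 192.168.32.0/24 (175 hosts, 254 usable); 192.168.33.0/25 (65 hosts, 126 usable); 192.168.33.128/29 (5 hosts, 6 usable)


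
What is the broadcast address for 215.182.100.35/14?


Network: 215.180.0.0/14
Host bits = 18
Set all host bits to 1:
Broadcast: 215.183.255.255


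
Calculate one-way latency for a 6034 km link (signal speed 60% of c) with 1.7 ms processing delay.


Speed = 0.6 * 3e5 km/s = 180000 km/s
Propagation delay = 6034 / 180000 = 0.0335 s = 33.5222 ms
Processing delay = 1.7 ms
Total one-way latency = 35.2222 ms


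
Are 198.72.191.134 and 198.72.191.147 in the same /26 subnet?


Mask: 255.255.255.192
198.72.191.134 AND mask = 198.72.191.128
198.72.191.147 AND mask = 198.72.191.128
Yes, same subnet (198.72.191.128)


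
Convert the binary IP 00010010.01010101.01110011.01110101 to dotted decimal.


00010010 = 18
01010101 = 85
01110011 = 115
01110101 = 117
IP: 18.85.115.117


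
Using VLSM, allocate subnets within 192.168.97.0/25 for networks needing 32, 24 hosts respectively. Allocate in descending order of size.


32 hosts -> /26 (62 usable): 192.168.97.0/26
24 hosts -> /27 (30 usable): 192.168.97.64/27
Allocation: 192.168.97.0/26 (32 hosts, 62 usable); 192.168.97.64/27 (24 hosts, 30 usable)


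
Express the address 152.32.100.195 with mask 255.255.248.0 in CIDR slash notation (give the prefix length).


Binary: 11111111.11111111.11111000.00000000
Count leading 1s
Prefix: /21


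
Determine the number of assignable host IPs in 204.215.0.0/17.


Host bits = 32 - 17 = 15
Total addresses = 2^15 = 32768
Usable = total - 2 (network and broadcast)
Usable hosts: 32766


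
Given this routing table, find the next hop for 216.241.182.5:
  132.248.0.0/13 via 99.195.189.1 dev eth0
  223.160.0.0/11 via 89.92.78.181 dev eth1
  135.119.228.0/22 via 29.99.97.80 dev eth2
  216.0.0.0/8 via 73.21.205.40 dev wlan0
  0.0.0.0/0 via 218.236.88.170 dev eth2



Longest prefix match for 216.241.182.5:
  /13 132.248.0.0: no
  /11 223.160.0.0: no
  /22 135.119.228.0: no
  /8 216.0.0.0: MATCH
  /0 0.0.0.0: MATCH
Selected: next-hop 73.21.205.40 via wlan0 (matched /8)


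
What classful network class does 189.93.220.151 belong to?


First octet: 189
Binary: 10111101
10xxxxxx -> Class B (128-191)
Class B, default mask 255.255.0.0 (/16)


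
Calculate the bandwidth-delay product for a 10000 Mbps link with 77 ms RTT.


BDP = bandwidth * RTT
= 10000 Mbps * 77 ms
= 10000 * 1e6 * 77 / 1000 bits
= 770000000 bits
= 96250000 bytes
= 93994.1406 KB
BDP = 770000000 bits (96250000 bytes)


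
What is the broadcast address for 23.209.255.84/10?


Network: 23.192.0.0/10
Host bits = 22
Set all host bits to 1:
Broadcast: 23.255.255.255


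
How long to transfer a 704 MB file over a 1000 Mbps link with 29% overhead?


Effective throughput = 1000 * (1 - 29/100) = 710 Mbps
File size in Mb = 704 * 8 = 5632 Mb
Time = 5632 / 710
Time = 7.9324 seconds


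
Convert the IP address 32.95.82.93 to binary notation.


32 = 00100000
95 = 01011111
82 = 01010010
93 = 01011101
Binary: 00100000.01011111.01010010.01011101


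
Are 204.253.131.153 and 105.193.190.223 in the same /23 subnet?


Mask: 255.255.254.0
204.253.131.153 AND mask = 204.253.130.0
105.193.190.223 AND mask = 105.193.190.0
No, different subnets (204.253.130.0 vs 105.193.190.0)


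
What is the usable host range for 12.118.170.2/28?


Network: 12.118.170.0
Broadcast: 12.118.170.15
First usable = network + 1
Last usable = broadcast - 1
Range: 12.118.170.1 to 12.118.170.14


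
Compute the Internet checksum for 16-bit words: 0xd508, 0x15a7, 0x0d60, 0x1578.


Sum all words (with carry folding):
+ 0xd508 = 0xd508
+ 0x15a7 = 0xeaaf
+ 0x0d60 = 0xf80f
+ 0x1578 = 0x0d88
One's complement: ~0x0d88
Checksum = 0xf277


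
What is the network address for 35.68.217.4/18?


IP:   00100011.01000100.11011001.00000100
Mask: 11111111.11111111.11000000.00000000
AND operation:
Net:  00100011.01000100.11000000.00000000
Network: 35.68.192.0/18


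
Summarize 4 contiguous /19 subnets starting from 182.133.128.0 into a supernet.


Original prefix: /19
Number of subnets: 4 = 2^2
New prefix = 19 - 2 = 17
Supernet: 182.133.128.0/17


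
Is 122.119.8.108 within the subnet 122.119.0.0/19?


Subnet network: 122.119.0.0
Test IP AND mask: 122.119.0.0
Yes, 122.119.8.108 is in 122.119.0.0/19


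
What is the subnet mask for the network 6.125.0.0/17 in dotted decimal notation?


/17 means 17 network bits, 15 host bits
Binary: 11111111111111111000000000000000
Mask: 255.255.128.0


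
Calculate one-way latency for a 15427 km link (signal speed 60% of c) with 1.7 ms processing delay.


Speed = 0.6 * 3e5 km/s = 180000 km/s
Propagation delay = 15427 / 180000 = 0.0857 s = 85.7056 ms
Processing delay = 1.7 ms
Total one-way latency = 87.4056 ms


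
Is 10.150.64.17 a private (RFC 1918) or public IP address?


RFC 1918 private ranges:
  10.0.0.0/8 (10.0.0.0 - 10.255.255.255)
  172.16.0.0/12 (172.16.0.0 - 172.31.255.255)
  192.168.0.0/16 (192.168.0.0 - 192.168.255.255)
Private (in 10.0.0.0/8)


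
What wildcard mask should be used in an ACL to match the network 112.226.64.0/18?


Subnet mask: 255.255.192.0
Wildcard = 255.255.255.255 - subnet mask
255 - 255 = 0
255 - 255 = 0
255 - 192 = 63
255 - 0 = 255
Wildcard: 0.0.63.255


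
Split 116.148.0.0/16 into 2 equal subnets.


New prefix = 16 + 1 = 17
Each subnet has 32768 addresses
  116.148.0.0/17
  116.148.128.0/17
Subnets: 116.148.0.0/17, 116.148.128.0/17


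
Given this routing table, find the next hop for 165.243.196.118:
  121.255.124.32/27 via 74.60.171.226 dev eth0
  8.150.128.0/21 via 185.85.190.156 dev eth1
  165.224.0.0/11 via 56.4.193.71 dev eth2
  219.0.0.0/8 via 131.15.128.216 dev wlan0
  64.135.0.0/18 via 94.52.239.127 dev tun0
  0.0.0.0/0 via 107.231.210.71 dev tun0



Longest prefix match for 165.243.196.118:
  /27 121.255.124.32: no
  /21 8.150.128.0: no
  /11 165.224.0.0: MATCH
  /8 219.0.0.0: no
  /18 64.135.0.0: no
  /0 0.0.0.0: MATCH
Selected: next-hop 56.4.193.71 via eth2 (matched /11)


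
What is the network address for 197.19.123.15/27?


IP:   11000101.00010011.01111011.00001111
Mask: 11111111.11111111.11111111.11100000
AND operation:
Net:  11000101.00010011.01111011.00000000
Network: 197.19.123.0/27


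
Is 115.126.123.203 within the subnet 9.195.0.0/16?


Subnet network: 9.195.0.0
Test IP AND mask: 115.126.0.0
No, 115.126.123.203 is not in 9.195.0.0/16


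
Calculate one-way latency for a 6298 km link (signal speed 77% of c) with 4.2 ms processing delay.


Speed = 0.77 * 3e5 km/s = 231000 km/s
Propagation delay = 6298 / 231000 = 0.0273 s = 27.2641 ms
Processing delay = 4.2 ms
Total one-way latency = 31.4641 ms


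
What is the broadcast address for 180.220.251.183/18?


Network: 180.220.192.0/18
Host bits = 14
Set all host bits to 1:
Broadcast: 180.220.255.255


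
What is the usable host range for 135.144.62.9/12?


Network: 135.144.0.0
Broadcast: 135.159.255.255
First usable = network + 1
Last usable = broadcast - 1
Range: 135.144.0.1 to 135.159.255.254


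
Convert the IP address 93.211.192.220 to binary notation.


93 = 01011101
211 = 11010011
192 = 11000000
220 = 11011100
Binary: 01011101.11010011.11000000.11011100


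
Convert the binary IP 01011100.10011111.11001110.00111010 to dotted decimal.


01011100 = 92
10011111 = 159
11001110 = 206
00111010 = 58
IP: 92.159.206.58


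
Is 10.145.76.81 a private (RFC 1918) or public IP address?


RFC 1918 private ranges:
  10.0.0.0/8 (10.0.0.0 - 10.255.255.255)
  172.16.0.0/12 (172.16.0.0 - 172.31.255.255)
  192.168.0.0/16 (192.168.0.0 - 192.168.255.255)
Private (in 10.0.0.0/8)


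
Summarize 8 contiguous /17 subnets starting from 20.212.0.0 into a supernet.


Original prefix: /17
Number of subnets: 8 = 2^3
New prefix = 17 - 3 = 14
Supernet: 20.212.0.0/14


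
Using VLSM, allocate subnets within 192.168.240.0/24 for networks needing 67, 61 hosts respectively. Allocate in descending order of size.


67 hosts -> /25 (126 usable): 192.168.240.0/25
61 hosts -> /26 (62 usable): 192.168.240.128/26
Allocation: 192.168.240.0/25 (67 hosts, 126 usable); 192.168.240.128/26 (61 hosts, 62 usable)


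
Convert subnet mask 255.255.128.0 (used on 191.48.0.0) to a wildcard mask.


Subnet mask: 255.255.128.0
Wildcard = 255.255.255.255 - subnet mask
255 - 255 = 0
255 - 255 = 0
255 - 128 = 127
255 - 0 = 255
Wildcard: 0.0.127.255


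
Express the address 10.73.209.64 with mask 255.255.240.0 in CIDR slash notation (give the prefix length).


Binary: 11111111.11111111.11110000.00000000
Count leading 1s
Prefix: /20


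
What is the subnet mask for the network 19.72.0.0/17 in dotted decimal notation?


/17 means 17 network bits, 15 host bits
Binary: 11111111111111111000000000000000
Mask: 255.255.128.0


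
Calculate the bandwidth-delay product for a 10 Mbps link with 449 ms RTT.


BDP = bandwidth * RTT
= 10 Mbps * 449 ms
= 10 * 1e6 * 449 / 1000 bits
= 4490000 bits
= 561250 bytes
= 548.0957 KB
BDP = 4490000 bits (561250 bytes)


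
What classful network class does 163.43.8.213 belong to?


First octet: 163
Binary: 10100011
10xxxxxx -> Class B (128-191)
Class B, default mask 255.255.0.0 (/16)


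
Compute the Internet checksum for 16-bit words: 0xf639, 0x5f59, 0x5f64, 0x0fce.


Sum all words (with carry folding):
+ 0xf639 = 0xf639
+ 0x5f59 = 0x5593
+ 0x5f64 = 0xb4f7
+ 0x0fce = 0xc4c5
One's complement: ~0xc4c5
Checksum = 0x3b3a


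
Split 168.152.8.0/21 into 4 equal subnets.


New prefix = 21 + 2 = 23
Each subnet has 512 addresses
  168.152.8.0/23
  168.152.10.0/23
  168.152.12.0/23
  168.152.14.0/23
Subnets: 168.152.8.0/23, 168.152.10.0/23, 168.152.12.0/23, 168.152.14.0/23


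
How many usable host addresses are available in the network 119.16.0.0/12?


Host bits = 32 - 12 = 20
Total addresses = 2^20 = 1048576
Usable = total - 2 (network and broadcast)
Usable hosts: 1048574


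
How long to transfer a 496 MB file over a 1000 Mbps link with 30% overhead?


Effective throughput = 1000 * (1 - 30/100) = 700 Mbps
File size in Mb = 496 * 8 = 3968 Mb
Time = 3968 / 700
Time = 5.6686 seconds


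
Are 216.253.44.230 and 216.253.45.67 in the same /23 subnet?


Mask: 255.255.254.0
216.253.44.230 AND mask = 216.253.44.0
216.253.45.67 AND mask = 216.253.44.0
Yes, same subnet (216.253.44.0)


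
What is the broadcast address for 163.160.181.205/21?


Network: 163.160.176.0/21
Host bits = 11
Set all host bits to 1:
Broadcast: 163.160.183.255


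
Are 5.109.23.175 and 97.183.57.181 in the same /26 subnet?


Mask: 255.255.255.192
5.109.23.175 AND mask = 5.109.23.128
97.183.57.181 AND mask = 97.183.57.128
No, different subnets (5.109.23.128 vs 97.183.57.128)


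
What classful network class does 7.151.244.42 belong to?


First octet: 7
Binary: 00000111
0xxxxxxx -> Class A (1-126)
Class A, default mask 255.0.0.0 (/8)


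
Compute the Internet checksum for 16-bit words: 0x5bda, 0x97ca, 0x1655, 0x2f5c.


Sum all words (with carry folding):
+ 0x5bda = 0x5bda
+ 0x97ca = 0xf3a4
+ 0x1655 = 0x09fa
+ 0x2f5c = 0x3956
One's complement: ~0x3956
Checksum = 0xc6a9


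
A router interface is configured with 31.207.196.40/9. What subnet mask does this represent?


/9 means 9 network bits, 23 host bits
Binary: 11111111100000000000000000000000
Mask: 255.128.0.0


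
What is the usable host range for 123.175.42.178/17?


Network: 123.175.0.0
Broadcast: 123.175.127.255
First usable = network + 1
Last usable = broadcast - 1
Range: 123.175.0.1 to 123.175.127.254


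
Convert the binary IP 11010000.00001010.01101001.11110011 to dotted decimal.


11010000 = 208
00001010 = 10
01101001 = 105
11110011 = 243
IP: 208.10.105.243


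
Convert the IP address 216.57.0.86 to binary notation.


216 = 11011000
57 = 00111001
0 = 00000000
86 = 01010110
Binary: 11011000.00111001.00000000.01010110


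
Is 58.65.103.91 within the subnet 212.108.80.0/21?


Subnet network: 212.108.80.0
Test IP AND mask: 58.65.96.0
No, 58.65.103.91 is not in 212.108.80.0/21


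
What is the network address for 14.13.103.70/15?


IP:   00001110.00001101.01100111.01000110
Mask: 11111111.11111110.00000000.00000000
AND operation:
Net:  00001110.00001100.00000000.00000000
Network: 14.12.0.0/15


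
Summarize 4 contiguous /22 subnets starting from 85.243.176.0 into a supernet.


Original prefix: /22
Number of subnets: 4 = 2^2
New prefix = 22 - 2 = 20
Supernet: 85.243.176.0/20


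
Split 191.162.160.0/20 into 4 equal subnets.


New prefix = 20 + 2 = 22
Each subnet has 1024 addresses
  191.162.160.0/22
  191.162.164.0/22
  191.162.168.0/22
  191.162.172.0/22
Subnets: 191.162.160.0/22, 191.162.164.0/22, 191.162.168.0/22, 191.162.172.0/22


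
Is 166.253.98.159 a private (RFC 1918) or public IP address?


RFC 1918 private ranges:
  10.0.0.0/8 (10.0.0.0 - 10.255.255.255)
  172.16.0.0/12 (172.16.0.0 - 172.31.255.255)
  192.168.0.0/16 (192.168.0.0 - 192.168.255.255)
Public (not in any RFC 1918 range)


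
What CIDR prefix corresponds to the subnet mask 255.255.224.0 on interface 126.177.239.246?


Binary: 11111111.11111111.11100000.00000000
Count leading 1s
Prefix: /19


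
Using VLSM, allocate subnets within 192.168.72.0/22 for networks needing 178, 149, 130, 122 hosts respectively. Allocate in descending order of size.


178 hosts -> /24 (254 usable): 192.168.72.0/24
149 hosts -> /24 (254 usable): 192.168.73.0/24
130 hosts -> /24 (254 usable): 192.168.74.0/24
122 hosts -> /25 (126 usable): 192.168.75.0/25
Allocation: 192.168.72.0/24 (178 hosts, 254 usable); 192.168.73.0/24 (149 hosts, 254 usable); 192.168.74.0/24 (130 hosts, 254 usable); 192.168.75.0/25 (122 hosts, 126 usable)


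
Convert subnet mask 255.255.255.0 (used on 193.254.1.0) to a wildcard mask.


Subnet mask: 255.255.255.0
Wildcard = 255.255.255.255 - subnet mask
255 - 255 = 0
255 - 255 = 0
255 - 255 = 0
255 - 0 = 255
Wildcard: 0.0.0.255


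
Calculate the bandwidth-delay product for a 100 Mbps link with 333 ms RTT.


BDP = bandwidth * RTT
= 100 Mbps * 333 ms
= 100 * 1e6 * 333 / 1000 bits
= 33300000 bits
= 4162500 bytes
= 4064.9414 KB
BDP = 33300000 bits (4162500 bytes)


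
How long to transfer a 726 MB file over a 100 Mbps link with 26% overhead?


Effective throughput = 100 * (1 - 26/100) = 74 Mbps
File size in Mb = 726 * 8 = 5808 Mb
Time = 5808 / 74
Time = 78.4865 seconds


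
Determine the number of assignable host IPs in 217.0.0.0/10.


Host bits = 32 - 10 = 22
Total addresses = 2^22 = 4194304
Usable = total - 2 (network and broadcast)
Usable hosts: 4194302


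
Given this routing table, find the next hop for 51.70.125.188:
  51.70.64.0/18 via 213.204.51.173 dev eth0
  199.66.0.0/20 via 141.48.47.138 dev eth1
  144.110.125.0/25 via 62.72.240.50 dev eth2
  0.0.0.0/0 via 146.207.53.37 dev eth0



Longest prefix match for 51.70.125.188:
  /18 51.70.64.0: MATCH
  /20 199.66.0.0: no
  /25 144.110.125.0: no
  /0 0.0.0.0: MATCH
Selected: next-hop 213.204.51.173 via eth0 (matched /18)


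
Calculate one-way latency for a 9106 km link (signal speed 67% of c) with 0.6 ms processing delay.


Speed = 0.67 * 3e5 km/s = 201000 km/s
Propagation delay = 9106 / 201000 = 0.0453 s = 45.3035 ms
Processing delay = 0.6 ms
Total one-way latency = 45.9035 ms


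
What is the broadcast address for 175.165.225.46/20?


Network: 175.165.224.0/20
Host bits = 12
Set all host bits to 1:
Broadcast: 175.165.239.255


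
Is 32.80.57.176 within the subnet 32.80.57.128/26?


Subnet network: 32.80.57.128
Test IP AND mask: 32.80.57.128
Yes, 32.80.57.176 is in 32.80.57.128/26


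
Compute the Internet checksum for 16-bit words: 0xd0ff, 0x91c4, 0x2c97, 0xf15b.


Sum all words (with carry folding):
+ 0xd0ff = 0xd0ff
+ 0x91c4 = 0x62c4
+ 0x2c97 = 0x8f5b
+ 0xf15b = 0x80b7
One's complement: ~0x80b7
Checksum = 0x7f48


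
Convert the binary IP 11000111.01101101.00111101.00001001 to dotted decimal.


11000111 = 199
01101101 = 109
00111101 = 61
00001001 = 9
IP: 199.109.61.9


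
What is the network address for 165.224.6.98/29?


IP:   10100101.11100000.00000110.01100010
Mask: 11111111.11111111.11111111.11111000
AND operation:
Net:  10100101.11100000.00000110.01100000
Network: 165.224.6.96/29


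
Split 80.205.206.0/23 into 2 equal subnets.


New prefix = 23 + 1 = 24
Each subnet has 256 addresses
  80.205.206.0/24
  80.205.207.0/24
Subnets: 80.205.206.0/24, 80.205.207.0/24


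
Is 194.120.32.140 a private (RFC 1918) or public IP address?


RFC 1918 private ranges:
  10.0.0.0/8 (10.0.0.0 - 10.255.255.255)
  172.16.0.0/12 (172.16.0.0 - 172.31.255.255)
  192.168.0.0/16 (192.168.0.0 - 192.168.255.255)
Public (not in any RFC 1918 range)


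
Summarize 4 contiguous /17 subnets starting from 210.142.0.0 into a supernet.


Original prefix: /17
Number of subnets: 4 = 2^2
New prefix = 17 - 2 = 15
Supernet: 210.142.0.0/15


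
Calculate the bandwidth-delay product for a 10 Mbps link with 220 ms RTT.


BDP = bandwidth * RTT
= 10 Mbps * 220 ms
= 10 * 1e6 * 220 / 1000 bits
= 2200000 bits
= 275000 bytes
= 268.5547 KB
BDP = 2200000 bits (275000 bytes)


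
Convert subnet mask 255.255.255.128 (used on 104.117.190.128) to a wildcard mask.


Subnet mask: 255.255.255.128
Wildcard = 255.255.255.255 - subnet mask
255 - 255 = 0
255 - 255 = 0
255 - 255 = 0
255 - 128 = 127
Wildcard: 0.0.0.127


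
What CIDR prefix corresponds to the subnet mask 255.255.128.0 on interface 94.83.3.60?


Binary: 11111111.11111111.10000000.00000000
Count leading 1s
Prefix: /17


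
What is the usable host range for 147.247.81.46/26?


Network: 147.247.81.0
Broadcast: 147.247.81.63
First usable = network + 1
Last usable = broadcast - 1
Range: 147.247.81.1 to 147.247.81.62


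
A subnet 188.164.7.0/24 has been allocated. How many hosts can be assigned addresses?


Host bits = 32 - 24 = 8
Total addresses = 2^8 = 256
Usable = total - 2 (network and broadcast)
Usable hosts: 254


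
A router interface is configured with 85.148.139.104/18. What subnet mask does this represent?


/18 means 18 network bits, 14 host bits
Binary: 11111111111111111100000000000000
Mask: 255.255.192.0


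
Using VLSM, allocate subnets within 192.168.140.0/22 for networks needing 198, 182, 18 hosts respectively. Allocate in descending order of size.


198 hosts -> /24 (254 usable): 192.168.140.0/24
182 hosts -> /24 (254 usable): 192.168.141.0/24
18 hosts -> /27 (30 usable): 192.168.142.0/27
Allocation: 192.168.140.0/24 (198 hosts, 254 usable); 192.168.141.0/24 (182 hosts, 254 usable); 192.168.142.0/27 (18 hosts, 30 usable)


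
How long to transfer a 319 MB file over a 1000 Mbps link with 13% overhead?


Effective throughput = 1000 * (1 - 13/100) = 870 Mbps
File size in Mb = 319 * 8 = 2552 Mb
Time = 2552 / 870
Time = 2.9333 seconds


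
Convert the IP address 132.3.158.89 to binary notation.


132 = 10000100
3 = 00000011
158 = 10011110
89 = 01011001
Binary: 10000100.00000011.10011110.01011001


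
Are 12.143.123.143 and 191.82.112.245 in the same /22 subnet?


Mask: 255.255.252.0
12.143.123.143 AND mask = 12.143.120.0
191.82.112.245 AND mask = 191.82.112.0
No, different subnets (12.143.120.0 vs 191.82.112.0)


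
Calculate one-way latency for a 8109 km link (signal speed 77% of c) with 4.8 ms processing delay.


Speed = 0.77 * 3e5 km/s = 231000 km/s
Propagation delay = 8109 / 231000 = 0.0351 s = 35.1039 ms
Processing delay = 4.8 ms
Total one-way latency = 39.9039 ms


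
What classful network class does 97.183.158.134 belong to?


First octet: 97
Binary: 01100001
0xxxxxxx -> Class A (1-126)
Class A, default mask 255.0.0.0 (/8)


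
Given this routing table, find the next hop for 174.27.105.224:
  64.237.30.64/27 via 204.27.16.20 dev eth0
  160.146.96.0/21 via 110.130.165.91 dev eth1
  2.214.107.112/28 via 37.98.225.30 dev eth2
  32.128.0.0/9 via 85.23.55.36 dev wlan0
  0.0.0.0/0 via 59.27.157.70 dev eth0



Longest prefix match for 174.27.105.224:
  /27 64.237.30.64: no
  /21 160.146.96.0: no
  /28 2.214.107.112: no
  /9 32.128.0.0: no
  /0 0.0.0.0: MATCH
Selected: next-hop 59.27.157.70 via eth0 (matched /0)


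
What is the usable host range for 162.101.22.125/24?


Network: 162.101.22.0
Broadcast: 162.101.22.255
First usable = network + 1
Last usable = broadcast - 1
Range: 162.101.22.1 to 162.101.22.254


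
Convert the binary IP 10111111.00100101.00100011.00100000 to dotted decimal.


10111111 = 191
00100101 = 37
00100011 = 35
00100000 = 32
IP: 191.37.35.32


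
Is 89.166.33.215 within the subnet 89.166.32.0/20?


Subnet network: 89.166.32.0
Test IP AND mask: 89.166.32.0
Yes, 89.166.33.215 is in 89.166.32.0/20


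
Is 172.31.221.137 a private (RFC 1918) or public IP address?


RFC 1918 private ranges:
  10.0.0.0/8 (10.0.0.0 - 10.255.255.255)
  172.16.0.0/12 (172.16.0.0 - 172.31.255.255)
  192.168.0.0/16 (192.168.0.0 - 192.168.255.255)
Private (in 172.16.0.0/12)


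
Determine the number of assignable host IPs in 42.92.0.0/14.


Host bits = 32 - 14 = 18
Total addresses = 2^18 = 262144
Usable = total - 2 (network and broadcast)
Usable hosts: 262142


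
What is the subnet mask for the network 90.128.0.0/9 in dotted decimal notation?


/9 means 9 network bits, 23 host bits
Binary: 11111111100000000000000000000000
Mask: 255.128.0.0


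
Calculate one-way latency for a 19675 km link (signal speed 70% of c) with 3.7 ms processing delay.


Speed = 0.7 * 3e5 km/s = 210000 km/s
Propagation delay = 19675 / 210000 = 0.0937 s = 93.6905 ms
Processing delay = 3.7 ms
Total one-way latency = 97.3905 ms


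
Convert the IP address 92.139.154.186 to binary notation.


92 = 01011100
139 = 10001011
154 = 10011010
186 = 10111010
Binary: 01011100.10001011.10011010.10111010


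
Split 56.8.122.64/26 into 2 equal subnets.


New prefix = 26 + 1 = 27
Each subnet has 32 addresses
  56.8.122.64/27
  56.8.122.96/27
Subnets: 56.8.122.64/27, 56.8.122.96/27


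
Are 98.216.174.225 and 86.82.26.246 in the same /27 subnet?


Mask: 255.255.255.224
98.216.174.225 AND mask = 98.216.174.224
86.82.26.246 AND mask = 86.82.26.224
No, different subnets (98.216.174.224 vs 86.82.26.224)


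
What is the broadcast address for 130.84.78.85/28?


Network: 130.84.78.80/28
Host bits = 4
Set all host bits to 1:
Broadcast: 130.84.78.95


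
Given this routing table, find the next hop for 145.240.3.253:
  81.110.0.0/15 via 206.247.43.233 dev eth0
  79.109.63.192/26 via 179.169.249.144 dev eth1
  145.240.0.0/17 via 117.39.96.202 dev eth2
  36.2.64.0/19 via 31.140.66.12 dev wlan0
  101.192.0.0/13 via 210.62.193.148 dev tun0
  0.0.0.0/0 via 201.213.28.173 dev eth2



Longest prefix match for 145.240.3.253:
  /15 81.110.0.0: no
  /26 79.109.63.192: no
  /17 145.240.0.0: MATCH
  /19 36.2.64.0: no
  /13 101.192.0.0: no
  /0 0.0.0.0: MATCH
Selected: next-hop 117.39.96.202 via eth2 (matched /17)


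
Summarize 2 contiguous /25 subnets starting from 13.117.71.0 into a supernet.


Original prefix: /25
Number of subnets: 2 = 2^1
New prefix = 25 - 1 = 24
Supernet: 13.117.71.0/24


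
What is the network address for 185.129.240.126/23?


IP:   10111001.10000001.11110000.01111110
Mask: 11111111.11111111.11111110.00000000
AND operation:
Net:  10111001.10000001.11110000.00000000
Network: 185.129.240.0/23


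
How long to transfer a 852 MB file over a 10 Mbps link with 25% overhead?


Effective throughput = 10 * (1 - 25/100) = 7.5 Mbps
File size in Mb = 852 * 8 = 6816 Mb
Time = 6816 / 7.5
Time = 908.8 seconds


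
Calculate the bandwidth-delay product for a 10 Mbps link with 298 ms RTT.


BDP = bandwidth * RTT
= 10 Mbps * 298 ms
= 10 * 1e6 * 298 / 1000 bits
= 2980000 bits
= 372500 bytes
= 363.7695 KB
BDP = 2980000 bits (372500 bytes)


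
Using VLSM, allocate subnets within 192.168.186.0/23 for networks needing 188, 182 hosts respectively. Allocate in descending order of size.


188 hosts -> /24 (254 usable): 192.168.186.0/24
182 hosts -> /24 (254 usable): 192.168.187.0/24
Allocation: 192.168.186.0/24 (188 hosts, 254 usable); 192.168.187.0/24 (182 hosts, 254 usable)


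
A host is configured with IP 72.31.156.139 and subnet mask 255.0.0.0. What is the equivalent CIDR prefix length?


Binary: 11111111.00000000.00000000.00000000
Count leading 1s
Prefix: /8


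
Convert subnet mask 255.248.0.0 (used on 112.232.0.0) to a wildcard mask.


Subnet mask: 255.248.0.0
Wildcard = 255.255.255.255 - subnet mask
255 - 255 = 0
255 - 248 = 7
255 - 0 = 255
255 - 0 = 255
Wildcard: 0.7.255.255


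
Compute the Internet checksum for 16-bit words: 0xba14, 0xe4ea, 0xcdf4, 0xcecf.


Sum all words (with carry folding):
+ 0xba14 = 0xba14
+ 0xe4ea = 0x9eff
+ 0xcdf4 = 0x6cf4
+ 0xcecf = 0x3bc4
One's complement: ~0x3bc4
Checksum = 0xc43b


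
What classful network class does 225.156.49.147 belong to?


First octet: 225
Binary: 11100001
1110xxxx -> Class D (224-239)
Class D (multicast), default mask N/A


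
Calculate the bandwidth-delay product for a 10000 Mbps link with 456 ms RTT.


BDP = bandwidth * RTT
= 10000 Mbps * 456 ms
= 10000 * 1e6 * 456 / 1000 bits
= 4560000000 bits
= 570000000 bytes
= 556640.625 KB
BDP = 4560000000 bits (570000000 bytes)


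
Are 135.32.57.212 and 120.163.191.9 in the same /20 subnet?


Mask: 255.255.240.0
135.32.57.212 AND mask = 135.32.48.0
120.163.191.9 AND mask = 120.163.176.0
No, different subnets (135.32.48.0 vs 120.163.176.0)


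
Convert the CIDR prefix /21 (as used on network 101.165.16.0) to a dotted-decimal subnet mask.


/21 means 21 network bits, 11 host bits
Binary: 11111111111111111111100000000000
Mask: 255.255.248.0


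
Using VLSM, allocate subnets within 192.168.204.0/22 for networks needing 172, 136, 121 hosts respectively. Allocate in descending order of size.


172 hosts -> /24 (254 usable): 192.168.204.0/24
136 hosts -> /24 (254 usable): 192.168.205.0/24
121 hosts -> /25 (126 usable): 192.168.206.0/25
Allocation: 192.168.204.0/24 (172 hosts, 254 usable); 192.168.205.0/24 (136 hosts, 254 usable); 192.168.206.0/25 (121 hosts, 126 usable)


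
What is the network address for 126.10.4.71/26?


IP:   01111110.00001010.00000100.01000111
Mask: 11111111.11111111.11111111.11000000
AND operation:
Net:  01111110.00001010.00000100.01000000
Network: 126.10.4.64/26


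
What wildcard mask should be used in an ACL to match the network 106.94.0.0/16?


Subnet mask: 255.255.0.0
Wildcard = 255.255.255.255 - subnet mask
255 - 255 = 0
255 - 255 = 0
255 - 0 = 255
255 - 0 = 255
Wildcard: 0.0.255.255


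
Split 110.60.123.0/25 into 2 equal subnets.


New prefix = 25 + 1 = 26
Each subnet has 64 addresses
  110.60.123.0/26
  110.60.123.64/26
Subnets: 110.60.123.0/26, 110.60.123.64/26


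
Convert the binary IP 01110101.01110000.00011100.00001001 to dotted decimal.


01110101 = 117
01110000 = 112
00011100 = 28
00001001 = 9
IP: 117.112.28.9


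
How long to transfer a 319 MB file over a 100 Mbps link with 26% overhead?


Effective throughput = 100 * (1 - 26/100) = 74 Mbps
File size in Mb = 319 * 8 = 2552 Mb
Time = 2552 / 74
Time = 34.4865 seconds


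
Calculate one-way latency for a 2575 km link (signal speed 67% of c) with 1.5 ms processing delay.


Speed = 0.67 * 3e5 km/s = 201000 km/s
Propagation delay = 2575 / 201000 = 0.0128 s = 12.8109 ms
Processing delay = 1.5 ms
Total one-way latency = 14.3109 ms


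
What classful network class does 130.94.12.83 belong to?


First octet: 130
Binary: 10000010
10xxxxxx -> Class B (128-191)
Class B, default mask 255.255.0.0 (/16)


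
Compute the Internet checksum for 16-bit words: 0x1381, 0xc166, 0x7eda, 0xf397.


Sum all words (with carry folding):
+ 0x1381 = 0x1381
+ 0xc166 = 0xd4e7
+ 0x7eda = 0x53c2
+ 0xf397 = 0x475a
One's complement: ~0x475a
Checksum = 0xb8a5


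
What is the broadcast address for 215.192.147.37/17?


Network: 215.192.128.0/17
Host bits = 15
Set all host bits to 1:
Broadcast: 215.192.255.255


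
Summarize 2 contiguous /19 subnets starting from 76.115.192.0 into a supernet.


Original prefix: /19
Number of subnets: 2 = 2^1
New prefix = 19 - 1 = 18
Supernet: 76.115.192.0/18


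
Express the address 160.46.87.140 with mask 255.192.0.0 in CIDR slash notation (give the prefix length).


Binary: 11111111.11000000.00000000.00000000
Count leading 1s
Prefix: /10


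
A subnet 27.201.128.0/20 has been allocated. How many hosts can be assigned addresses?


Host bits = 32 - 20 = 12
Total addresses = 2^12 = 4096
Usable = total - 2 (network and broadcast)
Usable hosts: 4094


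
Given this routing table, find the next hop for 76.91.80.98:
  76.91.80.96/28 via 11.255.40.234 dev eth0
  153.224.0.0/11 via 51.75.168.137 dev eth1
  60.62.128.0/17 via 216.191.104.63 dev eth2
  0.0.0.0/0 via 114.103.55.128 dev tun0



Longest prefix match for 76.91.80.98:
  /28 76.91.80.96: MATCH
  /11 153.224.0.0: no
  /17 60.62.128.0: no
  /0 0.0.0.0: MATCH
Selected: next-hop 11.255.40.234 via eth0 (matched /28)


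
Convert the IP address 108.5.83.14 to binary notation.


108 = 01101100
5 = 00000101
83 = 01010011
14 = 00001110
Binary: 01101100.00000101.01010011.00001110


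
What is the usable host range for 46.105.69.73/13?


Network: 46.104.0.0
Broadcast: 46.111.255.255
First usable = network + 1
Last usable = broadcast - 1
Range: 46.104.0.1 to 46.111.255.254


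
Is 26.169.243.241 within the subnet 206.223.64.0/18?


Subnet network: 206.223.64.0
Test IP AND mask: 26.169.192.0
No, 26.169.243.241 is not in 206.223.64.0/18


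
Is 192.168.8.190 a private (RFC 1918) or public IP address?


RFC 1918 private ranges:
  10.0.0.0/8 (10.0.0.0 - 10.255.255.255)
  172.16.0.0/12 (172.16.0.0 - 172.31.255.255)
  192.168.0.0/16 (192.168.0.0 - 192.168.255.255)
Private (in 192.168.0.0/16)


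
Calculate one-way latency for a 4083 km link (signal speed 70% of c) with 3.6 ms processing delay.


Speed = 0.7 * 3e5 km/s = 210000 km/s
Propagation delay = 4083 / 210000 = 0.0194 s = 19.4429 ms
Processing delay = 3.6 ms
Total one-way latency = 23.0429 ms


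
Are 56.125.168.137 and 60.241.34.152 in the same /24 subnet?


Mask: 255.255.255.0
56.125.168.137 AND mask = 56.125.168.0
60.241.34.152 AND mask = 60.241.34.0
No, different subnets (56.125.168.0 vs 60.241.34.0)


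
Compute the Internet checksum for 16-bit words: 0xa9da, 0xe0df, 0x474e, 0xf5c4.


Sum all words (with carry folding):
+ 0xa9da = 0xa9da
+ 0xe0df = 0x8aba
+ 0x474e = 0xd208
+ 0xf5c4 = 0xc7cd
One's complement: ~0xc7cd
Checksum = 0x3832
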